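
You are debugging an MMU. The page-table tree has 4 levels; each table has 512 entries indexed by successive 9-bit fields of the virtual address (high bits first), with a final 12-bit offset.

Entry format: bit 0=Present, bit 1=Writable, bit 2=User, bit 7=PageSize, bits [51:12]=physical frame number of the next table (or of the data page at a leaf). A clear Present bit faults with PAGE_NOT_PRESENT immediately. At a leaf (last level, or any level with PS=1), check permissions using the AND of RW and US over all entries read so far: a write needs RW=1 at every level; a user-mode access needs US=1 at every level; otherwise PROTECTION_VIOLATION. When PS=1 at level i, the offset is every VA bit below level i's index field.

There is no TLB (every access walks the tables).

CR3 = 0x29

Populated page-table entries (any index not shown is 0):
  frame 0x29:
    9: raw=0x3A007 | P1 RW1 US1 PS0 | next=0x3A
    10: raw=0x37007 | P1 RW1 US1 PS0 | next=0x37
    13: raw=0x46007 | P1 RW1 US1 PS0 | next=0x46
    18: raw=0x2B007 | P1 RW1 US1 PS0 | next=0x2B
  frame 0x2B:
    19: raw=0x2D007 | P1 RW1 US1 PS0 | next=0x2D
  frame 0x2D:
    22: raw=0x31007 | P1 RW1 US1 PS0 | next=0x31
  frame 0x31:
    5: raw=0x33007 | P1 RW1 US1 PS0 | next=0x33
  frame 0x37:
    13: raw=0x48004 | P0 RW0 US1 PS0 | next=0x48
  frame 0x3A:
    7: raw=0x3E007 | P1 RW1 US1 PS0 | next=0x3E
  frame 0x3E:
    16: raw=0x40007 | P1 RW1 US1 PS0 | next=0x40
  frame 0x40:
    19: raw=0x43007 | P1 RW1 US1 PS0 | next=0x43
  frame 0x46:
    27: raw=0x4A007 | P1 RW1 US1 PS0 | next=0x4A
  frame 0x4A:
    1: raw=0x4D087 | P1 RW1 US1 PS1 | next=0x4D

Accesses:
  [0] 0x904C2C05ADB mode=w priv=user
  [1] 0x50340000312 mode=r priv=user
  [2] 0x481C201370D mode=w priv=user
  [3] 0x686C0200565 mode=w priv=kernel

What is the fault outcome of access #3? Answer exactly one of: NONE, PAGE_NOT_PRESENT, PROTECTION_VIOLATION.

Trace:
#0 VA=0x904C2C05ADB (w,user):
  L0: frame=0x29 idx=18 entry=0x2B007 [P=1 RW=1 US=1 PS=0]
  L1: frame=0x2B idx=19 entry=0x2D007 [P=1 RW=1 US=1 PS=0]
  L2: frame=0x2D idx=22 entry=0x31007 [P=1 RW=1 US=1 PS=0]
  L3: frame=0x31 idx=5 entry=0x33007 [P=1 RW=1 US=1 PS=0]
  ⇒ phys 0x33ADB  [4 reads]
#1 VA=0x50340000312 (r,user):
  L0: frame=0x29 idx=10 entry=0x37007 [P=1 RW=1 US=1 PS=0]
  L1: frame=0x37 idx=13 entry=0x48004 [P=0 RW=0 US=1 PS=0]
  ✗ PAGE_NOT_PRESENT  [2 reads]
#2 VA=0x481C201370D (w,user):
  L0: frame=0x29 idx=9 entry=0x3A007 [P=1 RW=1 US=1 PS=0]
  L1: frame=0x3A idx=7 entry=0x3E007 [P=1 RW=1 US=1 PS=0]
  L2: frame=0x3E idx=16 entry=0x40007 [P=1 RW=1 US=1 PS=0]
  L3: frame=0x40 idx=19 entry=0x43007 [P=1 RW=1 US=1 PS=0]
  ⇒ phys 0x4370D  [4 reads]
#3 VA=0x686C0200565 (w,kernel):
  L0: frame=0x29 idx=13 entry=0x46007 [P=1 RW=1 US=1 PS=0]
  L1: frame=0x46 idx=27 entry=0x4A007 [P=1 RW=1 US=1 PS=0]
  L2: frame=0x4A idx=1 entry=0x4D087 [P=1 RW=1 US=1 PS=1]
  ⇒ phys 0x4D565 (huge @L2)  [3 reads]

Access #3 fault: NONE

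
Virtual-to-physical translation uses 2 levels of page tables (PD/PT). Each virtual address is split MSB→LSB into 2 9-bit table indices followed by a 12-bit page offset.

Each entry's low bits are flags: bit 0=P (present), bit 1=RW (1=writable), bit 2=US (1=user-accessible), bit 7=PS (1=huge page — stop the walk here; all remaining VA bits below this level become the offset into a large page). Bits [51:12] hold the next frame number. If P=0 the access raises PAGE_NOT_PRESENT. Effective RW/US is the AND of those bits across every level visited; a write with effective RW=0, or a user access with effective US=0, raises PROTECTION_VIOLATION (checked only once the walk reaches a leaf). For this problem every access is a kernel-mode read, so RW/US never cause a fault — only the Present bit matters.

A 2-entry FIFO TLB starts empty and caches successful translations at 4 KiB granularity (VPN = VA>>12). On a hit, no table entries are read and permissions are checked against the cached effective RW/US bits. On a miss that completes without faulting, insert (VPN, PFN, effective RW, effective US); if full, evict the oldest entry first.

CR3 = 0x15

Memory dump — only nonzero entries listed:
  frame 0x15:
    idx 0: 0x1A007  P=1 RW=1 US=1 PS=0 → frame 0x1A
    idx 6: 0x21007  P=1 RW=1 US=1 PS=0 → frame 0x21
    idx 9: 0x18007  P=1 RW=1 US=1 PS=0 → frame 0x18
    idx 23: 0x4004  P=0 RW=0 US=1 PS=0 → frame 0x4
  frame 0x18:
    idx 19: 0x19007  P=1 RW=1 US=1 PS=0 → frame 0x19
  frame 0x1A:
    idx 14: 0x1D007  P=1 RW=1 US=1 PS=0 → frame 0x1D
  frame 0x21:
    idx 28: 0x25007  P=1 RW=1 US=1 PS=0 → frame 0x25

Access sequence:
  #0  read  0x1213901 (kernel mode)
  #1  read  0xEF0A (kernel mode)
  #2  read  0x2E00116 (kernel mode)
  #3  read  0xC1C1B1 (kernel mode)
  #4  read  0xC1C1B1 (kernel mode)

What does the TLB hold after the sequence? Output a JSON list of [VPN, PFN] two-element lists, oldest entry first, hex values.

Trace:
#0 VA=0x1213901 (r,kernel):
  lvl0: tbl 0x15, slot 9 ⇒ 0x18007 (P1/RW1/US1/PS0)
  lvl1: tbl 0x18, slot 19 ⇒ 0x19007 (P1/RW1/US1/PS0)
  ⇒ phys 0x19901  [2 reads]
#1 VA=0xEF0A (r,kernel):
  lvl0: tbl 0x15, slot 0 ⇒ 0x1A007 (P1/RW1/US1/PS0)
  lvl1: tbl 0x1A, slot 14 ⇒ 0x1D007 (P1/RW1/US1/PS0)
  ⇒ phys 0x1DF0A  [2 reads]
#2 VA=0x2E00116 (r,kernel):
  lvl0: tbl 0x15, slot 23 ⇒ 0x4004 (P0/RW0/US1/PS0)
  → PAGE_NOT_PRESENT  (1 entries read)
#3 VA=0xC1C1B1 (r,kernel):
  lvl0: tbl 0x15, slot 6 ⇒ 0x21007 (P1/RW1/US1/PS0)
  lvl1: tbl 0x21, slot 28 ⇒ 0x25007 (P1/RW1/US1/PS0)
  ⇒ phys 0x251B1  [2 reads]
#4 VA=0xC1C1B1 (r,kernel):
  TLB hit vpn=0xC1C → PA=0x251B1

TLB: [["0xE", "0x1D"], ["0xC1C", "0x25"]]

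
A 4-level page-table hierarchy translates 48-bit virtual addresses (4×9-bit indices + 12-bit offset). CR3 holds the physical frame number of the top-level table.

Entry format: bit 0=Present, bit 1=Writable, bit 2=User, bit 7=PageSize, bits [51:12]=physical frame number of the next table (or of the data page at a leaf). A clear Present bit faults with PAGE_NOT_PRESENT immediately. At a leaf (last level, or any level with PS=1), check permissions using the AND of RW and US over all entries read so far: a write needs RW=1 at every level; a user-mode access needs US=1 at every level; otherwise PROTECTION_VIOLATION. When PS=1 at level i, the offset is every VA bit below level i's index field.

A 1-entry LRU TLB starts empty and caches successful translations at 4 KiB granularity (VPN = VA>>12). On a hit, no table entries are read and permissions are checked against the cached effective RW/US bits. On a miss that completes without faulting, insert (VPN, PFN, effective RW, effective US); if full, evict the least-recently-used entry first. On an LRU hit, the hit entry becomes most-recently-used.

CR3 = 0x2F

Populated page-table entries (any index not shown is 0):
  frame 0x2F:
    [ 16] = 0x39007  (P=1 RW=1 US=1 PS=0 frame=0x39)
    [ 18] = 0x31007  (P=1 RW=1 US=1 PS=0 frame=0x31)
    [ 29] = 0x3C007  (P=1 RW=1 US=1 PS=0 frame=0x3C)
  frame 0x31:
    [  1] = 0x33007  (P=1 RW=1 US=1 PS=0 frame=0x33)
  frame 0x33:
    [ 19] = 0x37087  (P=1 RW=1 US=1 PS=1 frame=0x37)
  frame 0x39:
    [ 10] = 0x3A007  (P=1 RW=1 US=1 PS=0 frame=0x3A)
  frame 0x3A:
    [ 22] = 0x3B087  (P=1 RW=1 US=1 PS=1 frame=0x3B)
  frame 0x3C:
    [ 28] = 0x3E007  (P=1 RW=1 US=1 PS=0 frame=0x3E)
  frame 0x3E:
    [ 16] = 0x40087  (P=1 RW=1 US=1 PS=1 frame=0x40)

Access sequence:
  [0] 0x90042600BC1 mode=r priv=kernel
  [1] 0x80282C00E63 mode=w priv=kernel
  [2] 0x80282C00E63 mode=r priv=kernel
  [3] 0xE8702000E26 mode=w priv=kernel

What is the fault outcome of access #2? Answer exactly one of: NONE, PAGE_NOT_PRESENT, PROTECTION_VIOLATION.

Trace:
#0 VA=0x90042600BC1 (r,kernel):
  L0: frame=0x2F idx=18 entry=0x31007 [P=1 RW=1 US=1 PS=0]
  L1: frame=0x31 idx=1 entry=0x33007 [P=1 RW=1 US=1 PS=0]
  L2: frame=0x33 idx=19 entry=0x37087 [P=1 RW=1 US=1 PS=1]
  ✓ 0x37BC1 (huge @L2)  — 3 lookups
#1 VA=0x80282C00E63 (w,kernel):
  L0: frame=0x2F idx=16 entry=0x39007 [P=1 RW=1 US=1 PS=0]
  L1: frame=0x39 idx=10 entry=0x3A007 [P=1 RW=1 US=1 PS=0]
  L2: frame=0x3A idx=22 entry=0x3B087 [P=1 RW=1 US=1 PS=1]
  ✓ 0x3BE63 (huge @L2)  — 3 lookups
#2 VA=0x80282C00E63 (r,kernel):
  TLB hit vpn=0x80282C00 → PA=0x3BE63
#3 VA=0xE8702000E26 (w,kernel):
  L0: frame=0x2F idx=29 entry=0x3C007 [P=1 RW=1 US=1 PS=0]
  L1: frame=0x3C idx=28 entry=0x3E007 [P=1 RW=1 US=1 PS=0]
  L2: frame=0x3E idx=16 entry=0x40087 [P=1 RW=1 US=1 PS=1]
  ✓ 0x40E26 (huge @L2)  — 3 lookups

Access #2 fault: NONE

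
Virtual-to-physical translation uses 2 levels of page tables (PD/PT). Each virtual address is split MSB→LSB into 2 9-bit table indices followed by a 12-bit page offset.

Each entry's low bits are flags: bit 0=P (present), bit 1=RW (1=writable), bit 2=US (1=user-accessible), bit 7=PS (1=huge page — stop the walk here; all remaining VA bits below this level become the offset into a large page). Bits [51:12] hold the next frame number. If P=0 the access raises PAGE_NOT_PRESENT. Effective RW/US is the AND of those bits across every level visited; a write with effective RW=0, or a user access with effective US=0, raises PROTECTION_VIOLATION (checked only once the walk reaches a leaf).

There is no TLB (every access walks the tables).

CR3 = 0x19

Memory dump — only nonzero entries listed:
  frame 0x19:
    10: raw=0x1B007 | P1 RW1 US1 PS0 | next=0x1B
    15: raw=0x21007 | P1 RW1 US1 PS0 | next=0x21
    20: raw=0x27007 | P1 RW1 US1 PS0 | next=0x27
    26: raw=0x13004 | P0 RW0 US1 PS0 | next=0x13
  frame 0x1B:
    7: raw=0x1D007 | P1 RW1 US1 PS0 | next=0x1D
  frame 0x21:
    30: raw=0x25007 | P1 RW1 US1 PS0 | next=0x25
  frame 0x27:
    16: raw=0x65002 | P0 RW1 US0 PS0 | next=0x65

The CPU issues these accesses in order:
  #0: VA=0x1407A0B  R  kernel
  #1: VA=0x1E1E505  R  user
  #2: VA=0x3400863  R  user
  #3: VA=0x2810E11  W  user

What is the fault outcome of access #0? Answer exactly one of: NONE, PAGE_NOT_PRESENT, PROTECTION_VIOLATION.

Per-access translation:
#0 VA=0x1407A0B (r,kernel):
  L0: frame=0x19 idx=10 entry=0x1B007 [P=1 RW=1 US=1 PS=0]
  L1: frame=0x1B idx=7 entry=0x1D007 [P=1 RW=1 US=1 PS=0]
  ✓ 0x1DA0B  — 2 lookups
#1 VA=0x1E1E505 (r,user):
  L0: frame=0x19 idx=15 entry=0x21007 [P=1 RW=1 US=1 PS=0]
  L1: frame=0x21 idx=30 entry=0x25007 [P=1 RW=1 US=1 PS=0]
  ✓ 0x25505  — 2 lookups
#2 VA=0x3400863 (r,user):
  L0: frame=0x19 idx=26 entry=0x13004 [P=0 RW=0 US=1 PS=0]
  ⇒ fault: PAGE_NOT_PRESENT  — 1 lookups
#3 VA=0x2810E11 (w,user):
  L0: frame=0x19 idx=20 entry=0x27007 [P=1 RW=1 US=1 PS=0]
  L1: frame=0x27 idx=16 entry=0x65002 [P=0 RW=1 US=0 PS=0]
  ⇒ fault: PAGE_NOT_PRESENT  — 2 lookups

Access #0 fault: NONE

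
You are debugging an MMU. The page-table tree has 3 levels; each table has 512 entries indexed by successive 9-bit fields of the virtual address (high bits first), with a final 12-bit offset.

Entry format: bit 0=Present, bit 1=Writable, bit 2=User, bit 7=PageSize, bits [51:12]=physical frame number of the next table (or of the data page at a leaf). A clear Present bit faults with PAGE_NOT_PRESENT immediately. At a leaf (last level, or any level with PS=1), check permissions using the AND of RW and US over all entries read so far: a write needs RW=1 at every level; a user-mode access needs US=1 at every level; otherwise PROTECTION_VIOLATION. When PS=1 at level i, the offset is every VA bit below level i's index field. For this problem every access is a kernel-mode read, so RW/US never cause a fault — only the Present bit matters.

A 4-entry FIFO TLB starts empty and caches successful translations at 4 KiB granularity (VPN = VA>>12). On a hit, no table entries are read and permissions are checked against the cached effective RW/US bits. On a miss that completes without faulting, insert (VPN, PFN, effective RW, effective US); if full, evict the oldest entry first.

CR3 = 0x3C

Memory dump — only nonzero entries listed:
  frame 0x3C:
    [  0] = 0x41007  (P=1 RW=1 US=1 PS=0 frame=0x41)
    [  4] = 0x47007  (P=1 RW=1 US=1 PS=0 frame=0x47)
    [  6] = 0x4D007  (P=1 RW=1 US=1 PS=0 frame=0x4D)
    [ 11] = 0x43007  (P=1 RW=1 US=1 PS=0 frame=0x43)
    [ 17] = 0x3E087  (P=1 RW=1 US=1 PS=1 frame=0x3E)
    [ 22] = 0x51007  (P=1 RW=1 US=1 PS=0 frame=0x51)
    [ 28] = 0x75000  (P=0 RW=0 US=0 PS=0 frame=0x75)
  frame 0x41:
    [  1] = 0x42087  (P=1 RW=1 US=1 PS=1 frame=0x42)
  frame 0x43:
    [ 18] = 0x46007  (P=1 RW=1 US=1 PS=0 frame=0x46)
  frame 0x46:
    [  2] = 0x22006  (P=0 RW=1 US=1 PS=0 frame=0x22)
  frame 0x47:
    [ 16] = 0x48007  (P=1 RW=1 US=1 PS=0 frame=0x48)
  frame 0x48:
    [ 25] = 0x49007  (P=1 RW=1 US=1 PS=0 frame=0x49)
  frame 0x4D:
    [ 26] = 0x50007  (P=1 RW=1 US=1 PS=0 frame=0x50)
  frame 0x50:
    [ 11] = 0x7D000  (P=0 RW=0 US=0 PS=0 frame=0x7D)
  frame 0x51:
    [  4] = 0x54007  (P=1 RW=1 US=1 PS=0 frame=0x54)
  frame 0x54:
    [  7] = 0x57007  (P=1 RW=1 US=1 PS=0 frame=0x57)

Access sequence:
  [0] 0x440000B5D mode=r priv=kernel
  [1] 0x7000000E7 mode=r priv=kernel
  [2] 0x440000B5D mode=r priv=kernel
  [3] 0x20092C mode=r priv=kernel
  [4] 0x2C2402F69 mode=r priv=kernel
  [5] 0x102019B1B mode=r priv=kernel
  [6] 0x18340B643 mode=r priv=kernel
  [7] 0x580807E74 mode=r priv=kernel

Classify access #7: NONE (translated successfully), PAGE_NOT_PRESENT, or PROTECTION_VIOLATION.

Walk each access:
#0 VA=0x440000B5D (r,kernel):
  lvl0: tbl 0x3C, slot 17 ⇒ 0x3E087 (P1/RW1/US1/PS1)
  ⇒ phys 0x3EB5D (huge @L0)  [1 reads]
#1 VA=0x7000000E7 (r,kernel):
  lvl0: tbl 0x3C, slot 28 ⇒ 0x75000 (P0/RW0/US0/PS0)
  ✗ PAGE_NOT_PRESENT  [1 reads]
#2 VA=0x440000B5D (r,kernel):
  TLB hit vpn=0x440000 → PA=0x3EB5D
#3 VA=0x20092C (r,kernel):
  lvl0: tbl 0x3C, slot 0 ⇒ 0x41007 (P1/RW1/US1/PS0)
  lvl1: tbl 0x41, slot 1 ⇒ 0x42087 (P1/RW1/US1/PS1)
  ⇒ phys 0x4292C (huge @L1)  [2 reads]
#4 VA=0x2C2402F69 (r,kernel):
  lvl0: tbl 0x3C, slot 11 ⇒ 0x43007 (P1/RW1/US1/PS0)
  lvl1: tbl 0x43, slot 18 ⇒ 0x46007 (P1/RW1/US1/PS0)
  lvl2: tbl 0x46, slot 2 ⇒ 0x22006 (P0/RW1/US1/PS0)
  ✗ PAGE_NOT_PRESENT  [3 reads]
#5 VA=0x102019B1B (r,kernel):
  lvl0: tbl 0x3C, slot 4 ⇒ 0x47007 (P1/RW1/US1/PS0)
  lvl1: tbl 0x47, slot 16 ⇒ 0x48007 (P1/RW1/US1/PS0)
  lvl2: tbl 0x48, slot 25 ⇒ 0x49007 (P1/RW1/US1/PS0)
  ⇒ phys 0x49B1B  [3 reads]
#6 VA=0x18340B643 (r,kernel):
  lvl0: tbl 0x3C, slot 6 ⇒ 0x4D007 (P1/RW1/US1/PS0)
  lvl1: tbl 0x4D, slot 26 ⇒ 0x50007 (P1/RW1/US1/PS0)
  lvl2: tbl 0x50, slot 11 ⇒ 0x7D000 (P0/RW0/US0/PS0)
  ✗ PAGE_NOT_PRESENT  [3 reads]
#7 VA=0x580807E74 (r,kernel):
  lvl0: tbl 0x3C, slot 22 ⇒ 0x51007 (P1/RW1/US1/PS0)
  lvl1: tbl 0x51, slot 4 ⇒ 0x54007 (P1/RW1/US1/PS0)
  lvl2: tbl 0x54, slot 7 ⇒ 0x57007 (P1/RW1/US1/PS0)
  ⇒ phys 0x57E74  [3 reads]

Access #7 fault: NONE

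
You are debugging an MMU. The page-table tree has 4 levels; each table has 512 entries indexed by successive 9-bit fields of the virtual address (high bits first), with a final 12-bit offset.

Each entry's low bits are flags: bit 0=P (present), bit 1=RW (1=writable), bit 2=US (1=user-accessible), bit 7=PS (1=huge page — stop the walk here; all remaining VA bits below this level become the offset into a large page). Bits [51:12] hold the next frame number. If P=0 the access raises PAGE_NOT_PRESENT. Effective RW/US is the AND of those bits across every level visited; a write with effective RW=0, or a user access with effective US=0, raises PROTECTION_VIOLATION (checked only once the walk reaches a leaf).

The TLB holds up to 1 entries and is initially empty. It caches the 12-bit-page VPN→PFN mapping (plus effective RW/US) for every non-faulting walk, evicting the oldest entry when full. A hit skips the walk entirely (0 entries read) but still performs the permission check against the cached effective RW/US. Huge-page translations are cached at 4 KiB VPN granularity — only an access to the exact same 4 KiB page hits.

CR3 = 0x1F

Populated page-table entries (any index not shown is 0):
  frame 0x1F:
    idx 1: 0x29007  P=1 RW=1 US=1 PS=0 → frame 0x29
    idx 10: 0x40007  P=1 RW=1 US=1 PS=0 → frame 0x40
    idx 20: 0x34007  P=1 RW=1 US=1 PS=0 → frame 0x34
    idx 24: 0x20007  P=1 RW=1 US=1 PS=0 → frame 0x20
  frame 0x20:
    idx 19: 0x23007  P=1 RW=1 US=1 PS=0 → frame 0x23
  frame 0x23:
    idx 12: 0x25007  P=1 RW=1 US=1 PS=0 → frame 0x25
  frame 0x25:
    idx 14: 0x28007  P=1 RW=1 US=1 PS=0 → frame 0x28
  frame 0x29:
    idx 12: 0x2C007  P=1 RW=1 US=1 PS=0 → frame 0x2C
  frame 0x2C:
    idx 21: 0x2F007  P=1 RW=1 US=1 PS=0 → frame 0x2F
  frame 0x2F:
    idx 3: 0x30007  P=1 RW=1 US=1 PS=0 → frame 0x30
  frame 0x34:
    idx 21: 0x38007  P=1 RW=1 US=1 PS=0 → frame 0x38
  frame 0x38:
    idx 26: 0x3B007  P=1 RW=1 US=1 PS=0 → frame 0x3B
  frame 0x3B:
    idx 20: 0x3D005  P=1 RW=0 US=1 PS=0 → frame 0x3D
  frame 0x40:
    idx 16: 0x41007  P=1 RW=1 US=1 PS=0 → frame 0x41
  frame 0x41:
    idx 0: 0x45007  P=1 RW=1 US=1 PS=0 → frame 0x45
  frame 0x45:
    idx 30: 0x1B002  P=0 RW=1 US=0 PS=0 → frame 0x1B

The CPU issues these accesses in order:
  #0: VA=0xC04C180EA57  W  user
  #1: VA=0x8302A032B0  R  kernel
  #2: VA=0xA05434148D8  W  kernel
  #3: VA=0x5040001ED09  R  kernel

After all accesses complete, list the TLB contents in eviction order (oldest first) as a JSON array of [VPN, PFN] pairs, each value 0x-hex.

Per-access translation:
#0 VA=0xC04C180EA57 (w,user):
  [0] read 0x1F idx=24: raw=0x20007 flags P=1 W=1 U=1 S=0
  [1] read 0x20 idx=19: raw=0x23007 flags P=1 W=1 U=1 S=0
  [2] read 0x23 idx=12: raw=0x25007 flags P=1 W=1 U=1 S=0
  [3] read 0x25 idx=14: raw=0x28007 flags P=1 W=1 U=1 S=0
  ⇒ phys 0x28A57  [4 reads]
#1 VA=0x8302A032B0 (r,kernel):
  [0] read 0x1F idx=1: raw=0x29007 flags P=1 W=1 U=1 S=0
  [1] read 0x29 idx=12: raw=0x2C007 flags P=1 W=1 U=1 S=0
  [2] read 0x2C idx=21: raw=0x2F007 flags P=1 W=1 U=1 S=0
  [3] read 0x2F idx=3: raw=0x30007 flags P=1 W=1 U=1 S=0
  ⇒ phys 0x302B0  [4 reads]
#2 VA=0xA05434148D8 (w,kernel):
  [0] read 0x1F idx=20: raw=0x34007 flags P=1 W=1 U=1 S=0
  [1] read 0x34 idx=21: raw=0x38007 flags P=1 W=1 U=1 S=0
  [2] read 0x38 idx=26: raw=0x3B007 flags P=1 W=1 U=1 S=0
  [3] read 0x3B idx=20: raw=0x3D005 flags P=1 W=0 U=1 S=0
  → PROTECTION_VIOLATION  (4 entries read)
#3 VA=0x5040001ED09 (r,kernel):
  [0] read 0x1F idx=10: raw=0x40007 flags P=1 W=1 U=1 S=0
  [1] read 0x40 idx=16: raw=0x41007 flags P=1 W=1 U=1 S=0
  [2] read 0x41 idx=0: raw=0x45007 flags P=1 W=1 U=1 S=0
  [3] read 0x45 idx=30: raw=0x1B002 flags P=0 W=1 U=0 S=0
  → PAGE_NOT_PRESENT  (4 entries read)

TLB: [["0x8302A03", "0x30"]]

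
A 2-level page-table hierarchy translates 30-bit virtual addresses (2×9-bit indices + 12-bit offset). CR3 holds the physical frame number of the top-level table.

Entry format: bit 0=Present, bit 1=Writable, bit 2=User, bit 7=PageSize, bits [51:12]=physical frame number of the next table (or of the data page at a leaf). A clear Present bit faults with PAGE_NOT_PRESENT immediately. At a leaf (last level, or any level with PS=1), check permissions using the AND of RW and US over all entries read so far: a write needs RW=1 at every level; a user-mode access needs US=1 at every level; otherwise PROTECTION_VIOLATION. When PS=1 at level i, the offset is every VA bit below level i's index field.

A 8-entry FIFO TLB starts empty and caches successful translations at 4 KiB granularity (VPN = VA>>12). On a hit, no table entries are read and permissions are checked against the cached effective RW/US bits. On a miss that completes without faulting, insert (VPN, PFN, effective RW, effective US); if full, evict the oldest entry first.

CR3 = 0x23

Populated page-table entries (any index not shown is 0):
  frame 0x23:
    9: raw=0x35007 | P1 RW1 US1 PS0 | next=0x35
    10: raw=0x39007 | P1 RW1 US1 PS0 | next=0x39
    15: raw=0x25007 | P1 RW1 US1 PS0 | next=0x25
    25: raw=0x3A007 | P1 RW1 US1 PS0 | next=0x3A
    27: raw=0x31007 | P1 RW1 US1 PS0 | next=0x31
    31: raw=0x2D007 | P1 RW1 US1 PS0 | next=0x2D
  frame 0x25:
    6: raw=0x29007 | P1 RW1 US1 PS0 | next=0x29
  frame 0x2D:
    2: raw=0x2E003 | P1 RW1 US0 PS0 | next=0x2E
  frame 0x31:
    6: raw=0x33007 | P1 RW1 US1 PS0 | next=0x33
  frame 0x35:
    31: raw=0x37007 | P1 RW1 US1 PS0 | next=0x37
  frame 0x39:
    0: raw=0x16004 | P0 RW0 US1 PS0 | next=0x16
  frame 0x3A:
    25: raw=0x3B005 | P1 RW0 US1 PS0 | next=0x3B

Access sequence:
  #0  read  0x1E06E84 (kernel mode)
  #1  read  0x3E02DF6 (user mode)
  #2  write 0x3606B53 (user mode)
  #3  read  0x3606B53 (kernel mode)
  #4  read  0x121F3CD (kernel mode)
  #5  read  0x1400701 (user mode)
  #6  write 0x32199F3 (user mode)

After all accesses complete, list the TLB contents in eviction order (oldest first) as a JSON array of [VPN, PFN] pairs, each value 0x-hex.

Trace:
#0 VA=0x1E06E84 (r,kernel):
  lvl0: tbl 0x23, slot 15 ⇒ 0x25007 (P1/RW1/US1/PS0)
  lvl1: tbl 0x25, slot 6 ⇒ 0x29007 (P1/RW1/US1/PS0)
  ⇒ phys 0x29E84  [2 reads]
#1 VA=0x3E02DF6 (r,user):
  lvl0: tbl 0x23, slot 31 ⇒ 0x2D007 (P1/RW1/US1/PS0)
  lvl1: tbl 0x2D, slot 2 ⇒ 0x2E003 (P1/RW1/US0/PS0)
  ⇒ fault: PROTECTION_VIOLATION  — 2 lookups
#2 VA=0x3606B53 (w,user):
  lvl0: tbl 0x23, slot 27 ⇒ 0x31007 (P1/RW1/US1/PS0)
  lvl1: tbl 0x31, slot 6 ⇒ 0x33007 (P1/RW1/US1/PS0)
  ⇒ phys 0x33B53  [2 reads]
#3 VA=0x3606B53 (r,kernel):
  TLB hit vpn=0x3606 → PA=0x33B53
#4 VA=0x121F3CD (r,kernel):
  lvl0: tbl 0x23, slot 9 ⇒ 0x35007 (P1/RW1/US1/PS0)
  lvl1: tbl 0x35, slot 31 ⇒ 0x37007 (P1/RW1/US1/PS0)
  ⇒ phys 0x373CD  [2 reads]
#5 VA=0x1400701 (r,user):
  lvl0: tbl 0x23, slot 10 ⇒ 0x39007 (P1/RW1/US1/PS0)
  lvl1: tbl 0x39, slot 0 ⇒ 0x16004 (P0/RW0/US1/PS0)
  ⇒ fault: PAGE_NOT_PRESENT  — 2 lookups
#6 VA=0x32199F3 (w,user):
  lvl0: tbl 0x23, slot 25 ⇒ 0x3A007 (P1/RW1/US1/PS0)
  lvl1: tbl 0x3A, slot 25 ⇒ 0x3B005 (P1/RW0/US1/PS0)
  ⇒ fault: PROTECTION_VIOLATION  — 2 lookups

TLB: [["0x1E06", "0x29"], ["0x3606", "0x33"], ["0x121F", "0x37"]]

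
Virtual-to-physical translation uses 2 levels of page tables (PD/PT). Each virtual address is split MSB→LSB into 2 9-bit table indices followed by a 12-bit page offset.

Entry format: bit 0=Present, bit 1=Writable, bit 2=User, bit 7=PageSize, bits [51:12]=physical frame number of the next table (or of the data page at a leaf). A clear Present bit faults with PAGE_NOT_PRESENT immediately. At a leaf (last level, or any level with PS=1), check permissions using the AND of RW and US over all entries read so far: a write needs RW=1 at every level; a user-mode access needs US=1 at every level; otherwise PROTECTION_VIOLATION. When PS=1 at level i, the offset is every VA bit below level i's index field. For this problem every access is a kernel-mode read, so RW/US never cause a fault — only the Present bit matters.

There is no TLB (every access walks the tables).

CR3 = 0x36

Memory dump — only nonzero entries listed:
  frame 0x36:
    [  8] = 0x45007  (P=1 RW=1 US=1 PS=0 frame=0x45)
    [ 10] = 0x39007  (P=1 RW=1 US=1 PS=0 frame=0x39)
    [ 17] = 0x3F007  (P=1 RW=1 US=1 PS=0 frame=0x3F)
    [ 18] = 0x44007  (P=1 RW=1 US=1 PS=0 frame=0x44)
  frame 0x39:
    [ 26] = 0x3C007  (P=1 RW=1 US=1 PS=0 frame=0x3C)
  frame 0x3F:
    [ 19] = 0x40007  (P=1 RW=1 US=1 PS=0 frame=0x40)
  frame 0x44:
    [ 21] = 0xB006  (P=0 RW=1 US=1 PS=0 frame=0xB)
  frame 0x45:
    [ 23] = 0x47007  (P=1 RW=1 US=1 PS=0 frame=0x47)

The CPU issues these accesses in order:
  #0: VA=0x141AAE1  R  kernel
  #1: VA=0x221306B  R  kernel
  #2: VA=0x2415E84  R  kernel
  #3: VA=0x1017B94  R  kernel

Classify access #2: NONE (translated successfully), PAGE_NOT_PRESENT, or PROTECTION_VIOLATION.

Per-access translation:
#0 VA=0x141AAE1 (r,kernel):
  lvl0: tbl 0x36, slot 10 ⇒ 0x39007 (P1/RW1/US1/PS0)
  lvl1: tbl 0x39, slot 26 ⇒ 0x3C007 (P1/RW1/US1/PS0)
  → PA=0x3CAE1  (2 entries read)
#1 VA=0x221306B (r,kernel):
  lvl0: tbl 0x36, slot 17 ⇒ 0x3F007 (P1/RW1/US1/PS0)
  lvl1: tbl 0x3F, slot 19 ⇒ 0x40007 (P1/RW1/US1/PS0)
  → PA=0x4006B  (2 entries read)
#2 VA=0x2415E84 (r,kernel):
  lvl0: tbl 0x36, slot 18 ⇒ 0x44007 (P1/RW1/US1/PS0)
  lvl1: tbl 0x44, slot 21 ⇒ 0xB006 (P0/RW1/US1/PS0)
  → PAGE_NOT_PRESENT  (2 entries read)
#3 VA=0x1017B94 (r,kernel):
  lvl0: tbl 0x36, slot 8 ⇒ 0x45007 (P1/RW1/US1/PS0)
  lvl1: tbl 0x45, slot 23 ⇒ 0x47007 (P1/RW1/US1/PS0)
  → PA=0x47B94  (2 entries read)

Access #2 fault: PAGE_NOT_PRESENT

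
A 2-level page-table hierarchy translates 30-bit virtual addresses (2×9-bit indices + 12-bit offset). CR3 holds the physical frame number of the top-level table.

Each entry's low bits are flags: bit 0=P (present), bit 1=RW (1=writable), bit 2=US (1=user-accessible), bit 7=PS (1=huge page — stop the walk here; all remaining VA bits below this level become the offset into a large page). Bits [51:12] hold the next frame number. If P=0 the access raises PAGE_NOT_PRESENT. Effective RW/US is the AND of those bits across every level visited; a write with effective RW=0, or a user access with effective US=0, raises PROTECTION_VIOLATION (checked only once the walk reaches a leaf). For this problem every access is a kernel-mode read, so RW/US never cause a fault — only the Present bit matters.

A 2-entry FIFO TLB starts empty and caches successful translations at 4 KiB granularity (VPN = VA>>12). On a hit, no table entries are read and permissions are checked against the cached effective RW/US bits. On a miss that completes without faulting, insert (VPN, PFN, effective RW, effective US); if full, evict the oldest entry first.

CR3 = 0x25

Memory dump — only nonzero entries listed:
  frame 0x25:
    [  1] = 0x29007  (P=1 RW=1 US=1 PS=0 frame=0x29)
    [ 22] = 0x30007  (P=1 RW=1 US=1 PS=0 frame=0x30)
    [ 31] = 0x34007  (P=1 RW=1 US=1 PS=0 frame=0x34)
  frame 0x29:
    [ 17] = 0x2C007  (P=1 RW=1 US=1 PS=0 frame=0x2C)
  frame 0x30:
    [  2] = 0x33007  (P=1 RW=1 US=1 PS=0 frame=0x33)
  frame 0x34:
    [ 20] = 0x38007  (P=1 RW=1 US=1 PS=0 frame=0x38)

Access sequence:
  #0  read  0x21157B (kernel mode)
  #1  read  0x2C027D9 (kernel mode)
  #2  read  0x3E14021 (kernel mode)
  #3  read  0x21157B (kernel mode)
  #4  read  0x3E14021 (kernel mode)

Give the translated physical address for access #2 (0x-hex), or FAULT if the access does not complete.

Walk each access:
#0 VA=0x21157B (r,kernel):
  L0 @0x25[1] → 0x29007  P=1,RW=1,US=1,PS=0
  L1 @0x29[17] → 0x2C007  P=1,RW=1,US=1,PS=0
  ⇒ phys 0x2C57B  [2 reads]
#1 VA=0x2C027D9 (r,kernel):
  L0 @0x25[22] → 0x30007  P=1,RW=1,US=1,PS=0
  L1 @0x30[2] → 0x33007  P=1,RW=1,US=1,PS=0
  ⇒ phys 0x337D9  [2 reads]
#2 VA=0x3E14021 (r,kernel):
  L0 @0x25[31] → 0x34007  P=1,RW=1,US=1,PS=0
  L1 @0x34[20] → 0x38007  P=1,RW=1,US=1,PS=0
  ⇒ phys 0x38021  [2 reads]
#3 VA=0x21157B (r,kernel):
  L0 @0x25[1] → 0x29007  P=1,RW=1,US=1,PS=0
  L1 @0x29[17] → 0x2C007  P=1,RW=1,US=1,PS=0
  ⇒ phys 0x2C57B  [2 reads]
#4 VA=0x3E14021 (r,kernel):
  TLB hit vpn=0x3E14 → PA=0x38021

Access #2 PA: 0x38021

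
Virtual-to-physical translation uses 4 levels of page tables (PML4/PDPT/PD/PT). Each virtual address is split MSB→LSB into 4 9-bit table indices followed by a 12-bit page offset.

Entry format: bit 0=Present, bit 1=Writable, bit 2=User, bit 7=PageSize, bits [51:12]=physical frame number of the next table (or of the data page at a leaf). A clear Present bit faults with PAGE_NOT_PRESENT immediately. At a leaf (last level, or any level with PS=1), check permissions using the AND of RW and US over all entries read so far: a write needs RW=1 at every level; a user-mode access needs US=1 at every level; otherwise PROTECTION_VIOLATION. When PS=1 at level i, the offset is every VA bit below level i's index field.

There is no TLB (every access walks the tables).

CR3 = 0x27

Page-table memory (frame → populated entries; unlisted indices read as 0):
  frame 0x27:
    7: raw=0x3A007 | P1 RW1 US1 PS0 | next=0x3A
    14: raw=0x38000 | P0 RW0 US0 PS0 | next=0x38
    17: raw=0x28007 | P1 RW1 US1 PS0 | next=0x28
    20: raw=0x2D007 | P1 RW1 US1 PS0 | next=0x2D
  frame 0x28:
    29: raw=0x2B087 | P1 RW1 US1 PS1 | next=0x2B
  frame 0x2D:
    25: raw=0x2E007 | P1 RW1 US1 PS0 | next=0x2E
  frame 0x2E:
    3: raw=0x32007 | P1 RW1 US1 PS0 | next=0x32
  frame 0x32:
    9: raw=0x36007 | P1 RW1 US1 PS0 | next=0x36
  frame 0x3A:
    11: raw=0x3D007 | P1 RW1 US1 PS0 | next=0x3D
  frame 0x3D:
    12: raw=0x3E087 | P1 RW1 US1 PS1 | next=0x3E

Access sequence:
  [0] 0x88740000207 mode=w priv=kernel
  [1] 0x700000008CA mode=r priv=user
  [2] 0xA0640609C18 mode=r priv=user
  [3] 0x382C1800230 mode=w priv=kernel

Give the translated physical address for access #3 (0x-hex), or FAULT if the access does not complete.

Trace:
#0 VA=0x88740000207 (w,kernel):
  L0 @0x27[17] → 0x28007  P=1,RW=1,US=1,PS=0
  L1 @0x28[29] → 0x2B087  P=1,RW=1,US=1,PS=1
  ✓ 0x2B207 (huge @L1)  — 2 lookups
#1 VA=0x700000008CA (r,user):
  L0 @0x27[14] → 0x38000  P=0,RW=0,US=0,PS=0
  ⇒ fault: PAGE_NOT_PRESENT  — 1 lookups
#2 VA=0xA0640609C18 (r,user):
  L0 @0x27[20] → 0x2D007  P=1,RW=1,US=1,PS=0
  L1 @0x2D[25] → 0x2E007  P=1,RW=1,US=1,PS=0
  L2 @0x2E[3] → 0x32007  P=1,RW=1,US=1,PS=0
  L3 @0x32[9] → 0x36007  P=1,RW=1,US=1,PS=0
  ✓ 0x36C18  — 4 lookups
#3 VA=0x382C1800230 (w,kernel):
  L0 @0x27[7] → 0x3A007  P=1,RW=1,US=1,PS=0
  L1 @0x3A[11] → 0x3D007  P=1,RW=1,US=1,PS=0
  L2 @0x3D[12] → 0x3E087  P=1,RW=1,US=1,PS=1
  ✓ 0x3E230 (huge @L2)  — 3 lookups

Access #3 PA: 0x3E230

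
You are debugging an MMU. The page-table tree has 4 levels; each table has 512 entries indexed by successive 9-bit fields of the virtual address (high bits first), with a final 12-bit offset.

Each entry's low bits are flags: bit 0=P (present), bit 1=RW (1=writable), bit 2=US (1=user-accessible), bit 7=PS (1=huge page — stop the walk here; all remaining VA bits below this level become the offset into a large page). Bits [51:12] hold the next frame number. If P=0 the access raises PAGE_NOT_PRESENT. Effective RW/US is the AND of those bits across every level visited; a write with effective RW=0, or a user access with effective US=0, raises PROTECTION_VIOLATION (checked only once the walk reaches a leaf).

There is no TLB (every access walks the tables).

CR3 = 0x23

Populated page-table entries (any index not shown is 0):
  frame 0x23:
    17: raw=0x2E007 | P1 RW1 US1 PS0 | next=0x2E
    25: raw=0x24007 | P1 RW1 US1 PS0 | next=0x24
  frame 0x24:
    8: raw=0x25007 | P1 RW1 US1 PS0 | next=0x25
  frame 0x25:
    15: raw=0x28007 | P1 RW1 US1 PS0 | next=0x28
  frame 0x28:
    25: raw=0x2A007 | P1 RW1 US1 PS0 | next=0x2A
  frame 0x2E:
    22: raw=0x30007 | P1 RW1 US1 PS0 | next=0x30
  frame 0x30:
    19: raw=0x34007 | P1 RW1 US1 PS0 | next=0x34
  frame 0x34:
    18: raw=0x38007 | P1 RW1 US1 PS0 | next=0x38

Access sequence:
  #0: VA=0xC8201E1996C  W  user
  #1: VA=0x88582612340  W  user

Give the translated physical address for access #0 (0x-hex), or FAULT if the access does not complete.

Walk each access:
#0 VA=0xC8201E1996C (w,user):
  L0 @0x23[25] → 0x24007  P=1,RW=1,US=1,PS=0
  L1 @0x24[8] → 0x25007  P=1,RW=1,US=1,PS=0
  L2 @0x25[15] → 0x28007  P=1,RW=1,US=1,PS=0
  L3 @0x28[25] → 0x2A007  P=1,RW=1,US=1,PS=0
  → PA=0x2A96C  (4 entries read)
#1 VA=0x88582612340 (w,user):
  L0 @0x23[17] → 0x2E007  P=1,RW=1,US=1,PS=0
  L1 @0x2E[22] → 0x30007  P=1,RW=1,US=1,PS=0
  L2 @0x30[19] → 0x34007  P=1,RW=1,US=1,PS=0
  L3 @0x34[18] → 0x38007  P=1,RW=1,US=1,PS=0
  → PA=0x38340  (4 entries read)

Access #0 PA: 0x2A96C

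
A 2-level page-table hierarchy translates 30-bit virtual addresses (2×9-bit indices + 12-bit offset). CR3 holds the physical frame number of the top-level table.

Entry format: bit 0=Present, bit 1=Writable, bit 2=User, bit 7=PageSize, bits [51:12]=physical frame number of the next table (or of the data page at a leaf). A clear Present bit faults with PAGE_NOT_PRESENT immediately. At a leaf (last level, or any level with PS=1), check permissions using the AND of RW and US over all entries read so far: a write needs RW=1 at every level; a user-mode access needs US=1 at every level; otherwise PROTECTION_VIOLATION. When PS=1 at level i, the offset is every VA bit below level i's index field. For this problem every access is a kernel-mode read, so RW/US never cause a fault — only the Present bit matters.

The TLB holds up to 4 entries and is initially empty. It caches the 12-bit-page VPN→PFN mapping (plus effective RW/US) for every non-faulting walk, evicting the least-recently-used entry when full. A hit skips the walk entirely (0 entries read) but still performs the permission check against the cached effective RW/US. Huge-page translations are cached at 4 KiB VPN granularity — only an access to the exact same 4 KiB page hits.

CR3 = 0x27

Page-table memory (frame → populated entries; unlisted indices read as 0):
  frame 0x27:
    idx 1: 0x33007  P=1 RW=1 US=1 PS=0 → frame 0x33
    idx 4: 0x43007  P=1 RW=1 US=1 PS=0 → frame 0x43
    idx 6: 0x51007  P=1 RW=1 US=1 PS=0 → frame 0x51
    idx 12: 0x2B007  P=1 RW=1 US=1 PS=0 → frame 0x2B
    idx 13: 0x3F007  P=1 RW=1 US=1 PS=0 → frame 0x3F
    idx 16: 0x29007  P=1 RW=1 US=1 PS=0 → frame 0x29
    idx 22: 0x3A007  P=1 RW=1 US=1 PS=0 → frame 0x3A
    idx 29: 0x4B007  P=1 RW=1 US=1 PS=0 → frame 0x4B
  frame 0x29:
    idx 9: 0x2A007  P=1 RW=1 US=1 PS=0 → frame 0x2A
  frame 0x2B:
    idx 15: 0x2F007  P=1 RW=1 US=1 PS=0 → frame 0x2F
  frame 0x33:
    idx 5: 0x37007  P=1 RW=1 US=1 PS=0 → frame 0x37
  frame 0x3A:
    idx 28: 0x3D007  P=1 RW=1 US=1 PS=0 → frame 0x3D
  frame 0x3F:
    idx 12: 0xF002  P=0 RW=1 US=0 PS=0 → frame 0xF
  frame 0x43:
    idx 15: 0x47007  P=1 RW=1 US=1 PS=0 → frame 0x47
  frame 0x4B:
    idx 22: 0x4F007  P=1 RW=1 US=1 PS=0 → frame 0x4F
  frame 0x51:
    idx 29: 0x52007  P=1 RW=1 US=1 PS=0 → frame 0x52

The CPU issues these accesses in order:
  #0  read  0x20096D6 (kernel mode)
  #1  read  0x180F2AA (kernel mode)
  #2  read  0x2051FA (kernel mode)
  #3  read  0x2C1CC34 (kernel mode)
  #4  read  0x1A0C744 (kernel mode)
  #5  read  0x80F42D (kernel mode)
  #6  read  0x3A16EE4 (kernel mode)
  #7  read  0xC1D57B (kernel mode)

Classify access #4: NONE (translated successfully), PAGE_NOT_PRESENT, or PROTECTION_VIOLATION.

Per-access translation:
#0 VA=0x20096D6 (r,kernel):
  L0 @0x27[16] → 0x29007  P=1,RW=1,US=1,PS=0
  L1 @0x29[9] → 0x2A007  P=1,RW=1,US=1,PS=0
  ✓ 0x2A6D6  — 2 lookups
#1 VA=0x180F2AA (r,kernel):
  L0 @0x27[12] → 0x2B007  P=1,RW=1,US=1,PS=0
  L1 @0x2B[15] → 0x2F007  P=1,RW=1,US=1,PS=0
  ✓ 0x2F2AA  — 2 lookups
#2 VA=0x2051FA (r,kernel):
  L0 @0x27[1] → 0x33007  P=1,RW=1,US=1,PS=0
  L1 @0x33[5] → 0x37007  P=1,RW=1,US=1,PS=0
  ✓ 0x371FA  — 2 lookups
#3 VA=0x2C1CC34 (r,kernel):
  L0 @0x27[22] → 0x3A007  P=1,RW=1,US=1,PS=0
  L1 @0x3A[28] → 0x3D007  P=1,RW=1,US=1,PS=0
  ✓ 0x3DC34  — 2 lookups
#4 VA=0x1A0C744 (r,kernel):
  L0 @0x27[13] → 0x3F007  P=1,RW=1,US=1,PS=0
  L1 @0x3F[12] → 0xF002  P=0,RW=1,US=0,PS=0
  ⇒ fault: PAGE_NOT_PRESENT  — 2 lookups
#5 VA=0x80F42D (r,kernel):
  L0 @0x27[4] → 0x43007  P=1,RW=1,US=1,PS=0
  L1 @0x43[15] → 0x47007  P=1,RW=1,US=1,PS=0
  ✓ 0x4742D  — 2 lookups
#6 VA=0x3A16EE4 (r,kernel):
  L0 @0x27[29] → 0x4B007  P=1,RW=1,US=1,PS=0
  L1 @0x4B[22] → 0x4F007  P=1,RW=1,US=1,PS=0
  ✓ 0x4FEE4  — 2 lookups
#7 VA=0xC1D57B (r,kernel):
  L0 @0x27[6] → 0x51007  P=1,RW=1,US=1,PS=0
  L1 @0x51[29] → 0x52007  P=1,RW=1,US=1,PS=0
  ✓ 0x5257B  — 2 lookups

Access #4 fault: PAGE_NOT_PRESENT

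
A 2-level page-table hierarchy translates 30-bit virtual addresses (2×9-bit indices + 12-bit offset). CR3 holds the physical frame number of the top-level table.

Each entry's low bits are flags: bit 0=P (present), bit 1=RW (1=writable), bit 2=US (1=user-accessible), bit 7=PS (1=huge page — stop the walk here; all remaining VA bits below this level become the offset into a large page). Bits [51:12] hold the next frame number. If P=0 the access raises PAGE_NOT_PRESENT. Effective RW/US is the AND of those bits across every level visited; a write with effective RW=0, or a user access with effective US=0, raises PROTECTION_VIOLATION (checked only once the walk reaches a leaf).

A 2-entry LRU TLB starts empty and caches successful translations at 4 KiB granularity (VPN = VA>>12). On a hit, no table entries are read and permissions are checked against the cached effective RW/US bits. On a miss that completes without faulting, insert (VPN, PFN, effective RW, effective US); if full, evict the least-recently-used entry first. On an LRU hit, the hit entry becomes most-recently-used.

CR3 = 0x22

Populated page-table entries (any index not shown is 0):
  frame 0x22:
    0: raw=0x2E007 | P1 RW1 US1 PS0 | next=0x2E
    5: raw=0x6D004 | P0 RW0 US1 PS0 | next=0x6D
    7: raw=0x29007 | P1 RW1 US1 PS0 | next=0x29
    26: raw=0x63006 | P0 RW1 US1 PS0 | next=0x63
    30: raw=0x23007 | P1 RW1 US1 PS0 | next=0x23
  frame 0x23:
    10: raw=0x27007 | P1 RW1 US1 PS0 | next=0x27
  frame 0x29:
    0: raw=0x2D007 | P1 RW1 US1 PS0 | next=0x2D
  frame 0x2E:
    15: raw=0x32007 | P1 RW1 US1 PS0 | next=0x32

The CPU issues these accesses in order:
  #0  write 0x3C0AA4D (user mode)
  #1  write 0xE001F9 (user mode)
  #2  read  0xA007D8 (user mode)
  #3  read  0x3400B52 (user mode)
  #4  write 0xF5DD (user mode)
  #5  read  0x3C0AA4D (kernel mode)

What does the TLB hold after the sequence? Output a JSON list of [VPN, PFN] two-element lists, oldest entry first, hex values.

Per-access translation:
#0 VA=0x3C0AA4D (w,user):
  L0: frame=0x22 idx=30 entry=0x23007 [P=1 RW=1 US=1 PS=0]
  L1: frame=0x23 idx=10 entry=0x27007 [P=1 RW=1 US=1 PS=0]
  ✓ 0x27A4D  — 2 lookups
#1 VA=0xE001F9 (w,user):
  L0: frame=0x22 idx=7 entry=0x29007 [P=1 RW=1 US=1 PS=0]
  L1: frame=0x29 idx=0 entry=0x2D007 [P=1 RW=1 US=1 PS=0]
  ✓ 0x2D1F9  — 2 lookups
#2 VA=0xA007D8 (r,user):
  L0: frame=0x22 idx=5 entry=0x6D004 [P=0 RW=0 US=1 PS=0]
  ⇒ fault: PAGE_NOT_PRESENT  — 1 lookups
#3 VA=0x3400B52 (r,user):
  L0: frame=0x22 idx=26 entry=0x63006 [P=0 RW=1 US=1 PS=0]
  ⇒ fault: PAGE_NOT_PRESENT  — 1 lookups
#4 VA=0xF5DD (w,user):
  L0: frame=0x22 idx=0 entry=0x2E007 [P=1 RW=1 US=1 PS=0]
  L1: frame=0x2E idx=15 entry=0x32007 [P=1 RW=1 US=1 PS=0]
  ✓ 0x325DD  — 2 lookups
#5 VA=0x3C0AA4D (r,kernel):
  L0: frame=0x22 idx=30 entry=0x23007 [P=1 RW=1 US=1 PS=0]
  L1: frame=0x23 idx=10 entry=0x27007 [P=1 RW=1 US=1 PS=0]
  ✓ 0x27A4D  — 2 lookups

TLB: [["0xF", "0x32"], ["0x3C0A", "0x27"]]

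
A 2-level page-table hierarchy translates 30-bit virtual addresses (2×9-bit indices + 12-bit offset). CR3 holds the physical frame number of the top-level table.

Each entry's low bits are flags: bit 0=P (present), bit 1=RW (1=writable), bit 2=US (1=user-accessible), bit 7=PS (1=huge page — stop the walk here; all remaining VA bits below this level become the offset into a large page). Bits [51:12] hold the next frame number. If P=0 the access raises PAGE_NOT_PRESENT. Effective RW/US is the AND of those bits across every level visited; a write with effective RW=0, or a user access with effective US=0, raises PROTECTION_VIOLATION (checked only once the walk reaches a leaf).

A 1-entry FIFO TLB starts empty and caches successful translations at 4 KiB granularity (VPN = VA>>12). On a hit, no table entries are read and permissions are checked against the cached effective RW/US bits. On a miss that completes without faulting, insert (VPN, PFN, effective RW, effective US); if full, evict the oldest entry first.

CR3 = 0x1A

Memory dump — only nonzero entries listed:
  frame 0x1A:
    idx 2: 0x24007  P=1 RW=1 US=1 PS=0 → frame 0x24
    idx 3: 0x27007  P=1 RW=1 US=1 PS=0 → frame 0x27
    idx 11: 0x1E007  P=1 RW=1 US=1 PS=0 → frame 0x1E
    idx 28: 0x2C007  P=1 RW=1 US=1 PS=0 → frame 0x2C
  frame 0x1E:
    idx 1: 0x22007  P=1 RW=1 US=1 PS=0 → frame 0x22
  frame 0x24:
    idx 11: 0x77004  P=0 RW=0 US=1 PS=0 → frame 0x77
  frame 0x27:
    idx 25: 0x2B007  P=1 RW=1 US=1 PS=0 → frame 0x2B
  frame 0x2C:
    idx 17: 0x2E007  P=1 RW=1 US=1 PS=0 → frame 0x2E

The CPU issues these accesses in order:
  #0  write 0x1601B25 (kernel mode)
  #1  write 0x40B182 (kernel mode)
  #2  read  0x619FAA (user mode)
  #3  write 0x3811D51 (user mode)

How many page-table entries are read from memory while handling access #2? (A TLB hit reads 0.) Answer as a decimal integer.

Walk each access:
#0 VA=0x1601B25 (w,kernel):
  L0 @0x1A[11] → 0x1E007  P=1,RW=1,US=1,PS=0
  L1 @0x1E[1] → 0x22007  P=1,RW=1,US=1,PS=0
  ⇒ phys 0x22B25  [2 reads]
#1 VA=0x40B182 (w,kernel):
  L0 @0x1A[2] → 0x24007  P=1,RW=1,US=1,PS=0
  L1 @0x24[11] → 0x77004  P=0,RW=0,US=1,PS=0
  ⇒ fault: PAGE_NOT_PRESENT  — 2 lookups
#2 VA=0x619FAA (r,user):
  L0 @0x1A[3] → 0x27007  P=1,RW=1,US=1,PS=0
  L1 @0x27[25] → 0x2B007  P=1,RW=1,US=1,PS=0
  ⇒ phys 0x2BFAA  [2 reads]
#3 VA=0x3811D51 (w,user):
  L0 @0x1A[28] → 0x2C007  P=1,RW=1,US=1,PS=0
  L1 @0x2C[17] → 0x2E007  P=1,RW=1,US=1,PS=0
  ⇒ phys 0x2ED51  [2 reads]

Entries read for #2: 2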